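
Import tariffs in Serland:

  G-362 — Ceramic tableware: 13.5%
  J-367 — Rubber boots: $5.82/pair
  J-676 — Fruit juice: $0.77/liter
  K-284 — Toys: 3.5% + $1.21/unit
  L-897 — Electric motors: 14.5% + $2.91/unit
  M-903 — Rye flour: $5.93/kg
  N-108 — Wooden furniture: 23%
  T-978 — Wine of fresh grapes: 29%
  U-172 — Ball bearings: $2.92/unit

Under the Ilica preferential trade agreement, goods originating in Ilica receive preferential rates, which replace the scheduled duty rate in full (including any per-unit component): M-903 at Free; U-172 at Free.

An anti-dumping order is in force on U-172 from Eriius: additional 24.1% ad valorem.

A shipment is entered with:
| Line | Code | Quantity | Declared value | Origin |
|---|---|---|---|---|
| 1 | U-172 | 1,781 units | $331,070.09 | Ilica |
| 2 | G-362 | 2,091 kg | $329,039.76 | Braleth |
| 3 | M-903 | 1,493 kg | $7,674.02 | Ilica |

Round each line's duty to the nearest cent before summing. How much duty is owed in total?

$44,420.37

Line 1 (U-172, Ilica, 1,781 units, $331,070.09):
Base rate for U-172 is $2.92/unit.
Origin Ilica qualifies under the Serland–Ilica agreement and U-172 is covered: preferential rate Free applies instead.
The additional-duty order on U-172 targets Eriius, not Ilica; it does not apply.
Duty = $331,070.09 × 0% = $0.00.
Line 2 (G-362, Braleth, 2,091 kg, $329,039.76):
Base rate for G-362 is 13.5%.
Duty = $329,039.76 × 13.5% = $44,420.37.
Line 3 (M-903, Ilica, 1,493 kg, $7,674.02):
Base rate for M-903 is $5.93/kg.
Origin Ilica qualifies under the Serland–Ilica agreement and M-903 is covered: preferential rate Free applies instead.
Duty = $7,674.02 × 0% = $0.00.
Total = $0.00 + $44,420.37 + $0.00 = $44,420.37.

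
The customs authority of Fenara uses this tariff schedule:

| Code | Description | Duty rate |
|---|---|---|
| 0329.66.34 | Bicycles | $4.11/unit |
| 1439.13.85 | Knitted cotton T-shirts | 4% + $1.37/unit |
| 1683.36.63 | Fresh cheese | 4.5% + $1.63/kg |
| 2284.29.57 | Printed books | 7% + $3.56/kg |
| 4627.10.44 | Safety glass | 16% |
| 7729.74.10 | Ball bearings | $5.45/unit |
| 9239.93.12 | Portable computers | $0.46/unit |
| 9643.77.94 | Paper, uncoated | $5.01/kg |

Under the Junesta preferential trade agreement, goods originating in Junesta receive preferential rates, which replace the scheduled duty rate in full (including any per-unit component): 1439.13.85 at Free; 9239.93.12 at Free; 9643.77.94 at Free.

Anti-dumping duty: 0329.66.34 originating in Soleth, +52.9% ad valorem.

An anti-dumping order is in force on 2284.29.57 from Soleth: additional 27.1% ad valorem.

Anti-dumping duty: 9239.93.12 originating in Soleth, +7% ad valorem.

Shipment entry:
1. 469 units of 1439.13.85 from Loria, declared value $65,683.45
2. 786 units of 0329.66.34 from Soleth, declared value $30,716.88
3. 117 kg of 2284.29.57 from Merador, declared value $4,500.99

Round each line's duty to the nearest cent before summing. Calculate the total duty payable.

Line 1 (1439.13.85, Loria, 469 units, $65,683.45):
Base rate for 1439.13.85 is 4% + $1.37/unit.
1439.13.85 has an FTA preferential rate, but origin Loria is not Junesta; base rate stands.
Duty = $65,683.45 × 4% + 469 × $1.37 = $3,269.87.
Line 2 (0329.66.34, Soleth, 786 units, $30,716.88):
Base rate for 0329.66.34 is $4.11/unit.
Additional duty on 0329.66.34 from Soleth: +52.9% ad valorem. Applied ad valorem rate = 52.9%.
Duty = $30,716.88 × 52.9% + 786 × $4.11 = $19,479.69.
Line 3 (2284.29.57, Merador, 117 kg, $4,500.99):
Base rate for 2284.29.57 is 7% + $3.56/kg.
The additional-duty order on 2284.29.57 targets Soleth, not Merador; it does not apply.
Duty = $4,500.99 × 7% + 117 × $3.56 = $731.59.
Total = $3,269.87 + $19,479.69 + $731.59 = $23,481.15.

$23,481.15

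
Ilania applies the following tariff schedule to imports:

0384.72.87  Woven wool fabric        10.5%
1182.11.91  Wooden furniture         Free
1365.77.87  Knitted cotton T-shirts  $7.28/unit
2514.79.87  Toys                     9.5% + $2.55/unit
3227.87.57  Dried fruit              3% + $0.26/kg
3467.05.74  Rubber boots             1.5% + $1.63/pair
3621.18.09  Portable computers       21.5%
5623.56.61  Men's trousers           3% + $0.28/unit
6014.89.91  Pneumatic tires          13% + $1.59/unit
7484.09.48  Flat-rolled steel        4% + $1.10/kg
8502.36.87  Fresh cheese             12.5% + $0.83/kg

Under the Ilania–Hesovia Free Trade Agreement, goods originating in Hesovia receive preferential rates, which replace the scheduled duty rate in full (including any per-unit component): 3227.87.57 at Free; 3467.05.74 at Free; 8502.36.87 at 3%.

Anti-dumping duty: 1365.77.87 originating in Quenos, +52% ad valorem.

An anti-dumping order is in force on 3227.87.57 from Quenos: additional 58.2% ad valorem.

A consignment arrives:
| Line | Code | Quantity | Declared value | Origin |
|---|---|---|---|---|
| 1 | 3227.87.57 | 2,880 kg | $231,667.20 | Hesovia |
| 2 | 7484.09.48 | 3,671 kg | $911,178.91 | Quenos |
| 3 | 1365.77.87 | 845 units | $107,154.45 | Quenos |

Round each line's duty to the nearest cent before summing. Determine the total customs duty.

Line 1 (3227.87.57, Hesovia, 2,880 kg, $231,667.20):
Base rate for 3227.87.57 is 3% + $0.26/kg.
Origin Hesovia qualifies under the Ilania–Hesovia agreement and 3227.87.57 is covered: preferential rate Free applies instead.
The additional-duty order on 3227.87.57 targets Quenos, not Hesovia; it does not apply.
Duty = $231,667.20 × 0% = $0.00.
Line 2 (7484.09.48, Quenos, 3,671 kg, $911,178.91):
Base rate for 7484.09.48 is 4% + $1.10/kg.
Duty = $911,178.91 × 4% + 3,671 × $1.10 = $40,485.26.
Line 3 (1365.77.87, Quenos, 845 units, $107,154.45):
Base rate for 1365.77.87 is $7.28/unit.
Additional duty on 1365.77.87 from Quenos: +52% ad valorem. Applied ad valorem rate = 52%.
Duty = $107,154.45 × 52% + 845 × $7.28 = $61,871.91.
Total = $0.00 + $40,485.26 + $61,871.91 = $102,357.17.

$102,357.17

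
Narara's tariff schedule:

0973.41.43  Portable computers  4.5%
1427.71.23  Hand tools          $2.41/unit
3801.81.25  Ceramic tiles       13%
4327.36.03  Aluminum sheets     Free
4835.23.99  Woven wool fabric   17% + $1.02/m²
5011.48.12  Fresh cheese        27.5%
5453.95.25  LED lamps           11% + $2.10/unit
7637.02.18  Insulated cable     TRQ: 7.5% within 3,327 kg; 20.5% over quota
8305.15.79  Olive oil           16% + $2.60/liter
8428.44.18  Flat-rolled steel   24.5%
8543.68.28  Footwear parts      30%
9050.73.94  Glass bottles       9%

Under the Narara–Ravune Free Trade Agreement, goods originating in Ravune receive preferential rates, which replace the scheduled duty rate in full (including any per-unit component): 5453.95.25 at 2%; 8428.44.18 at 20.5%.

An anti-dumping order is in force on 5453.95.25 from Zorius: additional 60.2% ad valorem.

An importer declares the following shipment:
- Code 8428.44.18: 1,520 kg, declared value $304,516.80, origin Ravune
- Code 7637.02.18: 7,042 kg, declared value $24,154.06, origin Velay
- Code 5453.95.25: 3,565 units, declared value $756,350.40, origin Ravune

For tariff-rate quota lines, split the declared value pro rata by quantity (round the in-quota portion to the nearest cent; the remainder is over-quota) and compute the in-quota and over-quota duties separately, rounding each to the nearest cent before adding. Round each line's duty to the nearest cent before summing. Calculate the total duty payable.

Line 1 (8428.44.18, Ravune, 1,520 kg, $304,516.80):
Base rate for 8428.44.18 is 24.5%.
Origin Ravune qualifies under the Narara–Ravune agreement and 8428.44.18 is covered: preferential rate 20.5% applies instead.
Duty = $304,516.80 × 20.5% = $62,425.94.
Line 2 (7637.02.18, Velay, 7,042 kg, $24,154.06):
Code 7637.02.18 is under a tariff-rate quota (threshold 3,327 kg). In-quota: 3,327 kg at 7.5%; over-quota: 3,715 kg at 20.5%.
Pro-rata value split: in-quota = $24,154.06 × 3,327/7,042 = $11,411.61; over-quota = $24,154.06 − $11,411.61 = $12,742.45.
In-quota duty = $11,411.61 × 7.5% = $855.87. Over-quota duty = $12,742.45 × 20.5% = $2,612.20.
Line duty = $855.87 + $2,612.20 = $3,468.07.
Line 3 (5453.95.25, Ravune, 3,565 units, $756,350.40):
Base rate for 5453.95.25 is 11% + $2.10/unit.
Origin Ravune qualifies under the Narara–Ravune agreement and 5453.95.25 is covered: preferential rate 2% applies instead.
The additional-duty order on 5453.95.25 targets Zorius, not Ravune; it does not apply.
Duty = $756,350.40 × 2% = $15,127.01.
Total = $62,425.94 + $3,468.07 + $15,127.01 = $81,021.02.

$81,021.02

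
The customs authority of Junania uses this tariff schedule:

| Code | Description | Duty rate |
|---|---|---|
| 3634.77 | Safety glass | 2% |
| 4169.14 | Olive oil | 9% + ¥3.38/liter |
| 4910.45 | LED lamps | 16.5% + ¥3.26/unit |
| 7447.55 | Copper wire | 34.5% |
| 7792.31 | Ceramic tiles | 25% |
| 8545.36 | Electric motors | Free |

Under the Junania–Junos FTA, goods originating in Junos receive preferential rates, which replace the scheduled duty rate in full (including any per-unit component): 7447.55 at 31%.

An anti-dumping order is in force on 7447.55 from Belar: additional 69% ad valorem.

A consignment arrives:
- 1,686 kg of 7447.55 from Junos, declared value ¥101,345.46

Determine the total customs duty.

¥31,417.09

Line 1 (7447.55, Junos, 1,686 kg, ¥101,345.46):
Base rate for 7447.55 is 34.5%.
Origin Junos qualifies under the Junania–Junos agreement and 7447.55 is covered: preferential rate 31% applies instead.
The additional-duty order on 7447.55 targets Belar, not Junos; it does not apply.
Duty = ¥101,345.46 × 31% = ¥31,417.09.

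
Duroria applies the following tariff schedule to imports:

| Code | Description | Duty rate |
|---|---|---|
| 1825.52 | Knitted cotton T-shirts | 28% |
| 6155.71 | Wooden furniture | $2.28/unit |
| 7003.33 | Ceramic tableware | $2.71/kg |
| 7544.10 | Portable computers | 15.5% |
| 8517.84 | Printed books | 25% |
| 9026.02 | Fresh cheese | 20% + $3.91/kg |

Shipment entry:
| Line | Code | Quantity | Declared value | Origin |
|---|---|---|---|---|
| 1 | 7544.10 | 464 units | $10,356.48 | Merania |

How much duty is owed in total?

Line 1 (7544.10, Merania, 464 units, $10,356.48):
Base rate for 7544.10 is 15.5%.
Duty = $10,356.48 × 15.5% = $1,605.25.

$1,605.25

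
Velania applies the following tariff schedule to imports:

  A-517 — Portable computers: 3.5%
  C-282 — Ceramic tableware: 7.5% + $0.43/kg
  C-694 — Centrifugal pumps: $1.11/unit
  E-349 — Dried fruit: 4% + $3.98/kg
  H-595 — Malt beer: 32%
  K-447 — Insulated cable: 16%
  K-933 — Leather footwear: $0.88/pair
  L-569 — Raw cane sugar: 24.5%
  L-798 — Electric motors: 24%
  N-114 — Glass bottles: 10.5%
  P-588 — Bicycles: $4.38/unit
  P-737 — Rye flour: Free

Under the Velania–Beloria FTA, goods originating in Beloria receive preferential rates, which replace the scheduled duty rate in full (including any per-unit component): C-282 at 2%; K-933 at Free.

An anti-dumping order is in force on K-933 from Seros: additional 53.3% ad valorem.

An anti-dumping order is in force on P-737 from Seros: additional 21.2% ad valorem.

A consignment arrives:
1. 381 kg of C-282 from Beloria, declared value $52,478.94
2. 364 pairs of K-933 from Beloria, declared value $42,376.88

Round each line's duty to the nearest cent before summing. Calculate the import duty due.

$1,049.58

Line 1 (C-282, Beloria, 381 kg, $52,478.94):
Base rate for C-282 is 7.5% + $0.43/kg.
Origin Beloria qualifies under the Velania–Beloria agreement and C-282 is covered: preferential rate 2% applies instead.
Duty = $52,478.94 × 2% = $1,049.58.
Line 2 (K-933, Beloria, 364 pairs, $42,376.88):
Base rate for K-933 is $0.88/pair.
Origin Beloria qualifies under the Velania–Beloria agreement and K-933 is covered: preferential rate Free applies instead.
The additional-duty order on K-933 targets Seros, not Beloria; it does not apply.
Duty = $42,376.88 × 0% = $0.00.
Total = $1,049.58 + $0.00 = $1,049.58.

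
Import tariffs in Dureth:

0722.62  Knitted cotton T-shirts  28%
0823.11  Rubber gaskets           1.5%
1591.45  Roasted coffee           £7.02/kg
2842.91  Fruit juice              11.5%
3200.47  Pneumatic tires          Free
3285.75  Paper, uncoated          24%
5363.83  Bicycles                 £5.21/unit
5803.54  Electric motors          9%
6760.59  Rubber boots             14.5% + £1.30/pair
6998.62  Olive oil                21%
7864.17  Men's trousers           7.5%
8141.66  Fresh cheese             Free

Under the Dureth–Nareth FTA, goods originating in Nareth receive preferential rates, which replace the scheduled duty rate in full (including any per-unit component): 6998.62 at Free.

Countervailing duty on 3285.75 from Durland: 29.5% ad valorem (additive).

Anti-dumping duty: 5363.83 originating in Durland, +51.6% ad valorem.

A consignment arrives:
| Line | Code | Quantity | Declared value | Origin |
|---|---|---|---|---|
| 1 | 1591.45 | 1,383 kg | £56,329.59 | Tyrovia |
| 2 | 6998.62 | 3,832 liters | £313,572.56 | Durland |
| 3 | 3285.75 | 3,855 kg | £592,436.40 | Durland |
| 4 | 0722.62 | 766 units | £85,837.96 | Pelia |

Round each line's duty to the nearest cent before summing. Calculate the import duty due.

Line 1 (1591.45, Tyrovia, 1,383 kg, £56,329.59):
Base rate for 1591.45 is £7.02/kg.
Duty = 1,383 × £7.02 = £9,708.66.
Line 2 (6998.62, Durland, 3,832 liters, £313,572.56):
Base rate for 6998.62 is 21%.
6998.62 has an FTA preferential rate, but origin Durland is not Nareth; base rate stands.
Duty = £313,572.56 × 21% = £65,850.24.
Line 3 (3285.75, Durland, 3,855 kg, £592,436.40):
Base rate for 3285.75 is 24%.
Additional duty on 3285.75 from Durland: +29.5%. Applied ad valorem rate: 24% + 29.5% = 53.5%.
Duty = £592,436.40 × 53.5% = £316,953.47.
Line 4 (0722.62, Pelia, 766 units, £85,837.96):
Base rate for 0722.62 is 28%.
Duty = £85,837.96 × 28% = £24,034.63.
Total = £9,708.66 + £65,850.24 + £316,953.47 + £24,034.63 = £416,547.00.

£416,547.00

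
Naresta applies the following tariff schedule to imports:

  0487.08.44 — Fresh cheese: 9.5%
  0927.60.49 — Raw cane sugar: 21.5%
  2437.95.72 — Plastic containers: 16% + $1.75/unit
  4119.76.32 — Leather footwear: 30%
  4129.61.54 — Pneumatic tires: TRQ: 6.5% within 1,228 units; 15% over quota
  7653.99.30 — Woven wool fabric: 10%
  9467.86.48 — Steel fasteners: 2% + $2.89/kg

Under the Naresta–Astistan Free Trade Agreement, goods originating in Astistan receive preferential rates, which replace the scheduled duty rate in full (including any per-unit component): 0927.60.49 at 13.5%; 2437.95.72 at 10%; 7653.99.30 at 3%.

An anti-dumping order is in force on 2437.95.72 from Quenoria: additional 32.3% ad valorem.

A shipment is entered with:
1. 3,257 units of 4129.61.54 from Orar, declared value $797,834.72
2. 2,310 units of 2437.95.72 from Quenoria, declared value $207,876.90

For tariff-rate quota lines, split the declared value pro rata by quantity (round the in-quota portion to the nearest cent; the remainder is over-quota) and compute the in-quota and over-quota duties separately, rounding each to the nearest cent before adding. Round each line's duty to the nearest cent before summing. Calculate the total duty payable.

Line 1 (4129.61.54, Orar, 3,257 units, $797,834.72):
Code 4129.61.54 is under a tariff-rate quota (threshold 1,228 units). In-quota: 1,228 units at 6.5%; over-quota: 2,029 units at 15%.
Pro-rata value split: in-quota = $797,834.72 × 1,228/3,257 = $300,810.88; over-quota = $797,834.72 − $300,810.88 = $497,023.84.
In-quota duty = $300,810.88 × 6.5% = $19,552.71. Over-quota duty = $497,023.84 × 15% = $74,553.58.
Line duty = $19,552.71 + $74,553.58 = $94,106.29.
Line 2 (2437.95.72, Quenoria, 2,310 units, $207,876.90):
Base rate for 2437.95.72 is 16% + $1.75/unit.
2437.95.72 has an FTA preferential rate, but origin Quenoria is not Astistan; base rate stands.
Additional duty on 2437.95.72 from Quenoria: +32.3%. Applied ad valorem rate: 16% + 32.3% = 48.3%.
Duty = $207,876.90 × 48.3% + 2,310 × $1.75 = $104,447.04.
Total = $94,106.29 + $104,447.04 = $198,553.33.

$198,553.33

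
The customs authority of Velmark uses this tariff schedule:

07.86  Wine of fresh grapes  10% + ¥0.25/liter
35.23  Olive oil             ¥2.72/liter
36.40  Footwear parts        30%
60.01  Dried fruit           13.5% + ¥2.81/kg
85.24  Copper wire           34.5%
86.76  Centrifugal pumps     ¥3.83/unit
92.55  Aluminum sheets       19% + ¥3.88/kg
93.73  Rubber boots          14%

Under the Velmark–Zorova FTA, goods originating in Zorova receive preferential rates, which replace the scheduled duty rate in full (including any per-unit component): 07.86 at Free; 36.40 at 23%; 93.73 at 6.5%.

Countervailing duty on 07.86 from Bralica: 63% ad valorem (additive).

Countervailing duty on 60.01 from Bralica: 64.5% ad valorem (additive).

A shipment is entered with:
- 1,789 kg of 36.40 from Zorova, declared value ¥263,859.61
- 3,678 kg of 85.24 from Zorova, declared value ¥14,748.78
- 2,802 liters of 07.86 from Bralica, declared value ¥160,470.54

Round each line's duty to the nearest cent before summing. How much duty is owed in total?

Line 1 (36.40, Zorova, 1,789 kg, ¥263,859.61):
Base rate for 36.40 is 30%.
Origin Zorova qualifies under the Velmark–Zorova agreement and 36.40 is covered: preferential rate 23% applies instead.
Duty = ¥263,859.61 × 23% = ¥60,687.71.
Line 2 (85.24, Zorova, 3,678 kg, ¥14,748.78):
Base rate for 85.24 is 34.5%.
Origin Zorova is the FTA partner but 85.24 is not on the preference list; base rate stands.
Duty = ¥14,748.78 × 34.5% = ¥5,088.33.
Line 3 (07.86, Bralica, 2,802 liters, ¥160,470.54):
Base rate for 07.86 is 10% + ¥0.25/liter.
07.86 has an FTA preferential rate, but origin Bralica is not Zorova; base rate stands.
Additional duty on 07.86 from Bralica: +63%. Applied ad valorem rate: 10% + 63% = 73%.
Duty = ¥160,470.54 × 73% + 2,802 × ¥0.25 = ¥117,843.99.
Total = ¥60,687.71 + ¥5,088.33 + ¥117,843.99 = ¥183,620.03.

¥183,620.03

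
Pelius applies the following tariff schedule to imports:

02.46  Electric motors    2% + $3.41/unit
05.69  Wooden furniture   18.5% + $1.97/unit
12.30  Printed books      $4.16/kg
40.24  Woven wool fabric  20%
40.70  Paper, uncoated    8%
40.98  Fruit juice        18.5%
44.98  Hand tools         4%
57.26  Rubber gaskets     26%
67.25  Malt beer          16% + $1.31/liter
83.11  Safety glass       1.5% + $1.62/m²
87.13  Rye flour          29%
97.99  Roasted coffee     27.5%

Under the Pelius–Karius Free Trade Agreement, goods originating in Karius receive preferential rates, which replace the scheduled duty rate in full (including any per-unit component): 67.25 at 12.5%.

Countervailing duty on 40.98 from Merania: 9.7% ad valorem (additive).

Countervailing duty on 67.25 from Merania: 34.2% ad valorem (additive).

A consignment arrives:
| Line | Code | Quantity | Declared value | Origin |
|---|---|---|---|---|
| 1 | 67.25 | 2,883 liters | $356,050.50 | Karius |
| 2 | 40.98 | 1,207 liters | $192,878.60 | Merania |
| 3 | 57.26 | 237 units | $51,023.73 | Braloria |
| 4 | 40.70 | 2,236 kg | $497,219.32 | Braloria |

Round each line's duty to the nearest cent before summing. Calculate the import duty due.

Line 1 (67.25, Karius, 2,883 liters, $356,050.50):
Base rate for 67.25 is 16% + $1.31/liter.
Origin Karius qualifies under the Pelius–Karius agreement and 67.25 is covered: preferential rate 12.5% applies instead.
The additional-duty order on 67.25 targets Merania, not Karius; it does not apply.
Duty = $356,050.50 × 12.5% = $44,506.31.
Line 2 (40.98, Merania, 1,207 liters, $192,878.60):
Base rate for 40.98 is 18.5%.
Additional duty on 40.98 from Merania: +9.7%. Applied ad valorem rate: 18.5% + 9.7% = 28.2%.
Duty = $192,878.60 × 28.2% = $54,391.77.
Line 3 (57.26, Braloria, 237 units, $51,023.73):
Base rate for 57.26 is 26%.
Duty = $51,023.73 × 26% = $13,266.17.
Line 4 (40.70, Braloria, 2,236 kg, $497,219.32):
Base rate for 40.70 is 8%.
Duty = $497,219.32 × 8% = $39,777.55.
Total = $44,506.31 + $54,391.77 + $13,266.17 + $39,777.55 = $151,941.80.

$151,941.80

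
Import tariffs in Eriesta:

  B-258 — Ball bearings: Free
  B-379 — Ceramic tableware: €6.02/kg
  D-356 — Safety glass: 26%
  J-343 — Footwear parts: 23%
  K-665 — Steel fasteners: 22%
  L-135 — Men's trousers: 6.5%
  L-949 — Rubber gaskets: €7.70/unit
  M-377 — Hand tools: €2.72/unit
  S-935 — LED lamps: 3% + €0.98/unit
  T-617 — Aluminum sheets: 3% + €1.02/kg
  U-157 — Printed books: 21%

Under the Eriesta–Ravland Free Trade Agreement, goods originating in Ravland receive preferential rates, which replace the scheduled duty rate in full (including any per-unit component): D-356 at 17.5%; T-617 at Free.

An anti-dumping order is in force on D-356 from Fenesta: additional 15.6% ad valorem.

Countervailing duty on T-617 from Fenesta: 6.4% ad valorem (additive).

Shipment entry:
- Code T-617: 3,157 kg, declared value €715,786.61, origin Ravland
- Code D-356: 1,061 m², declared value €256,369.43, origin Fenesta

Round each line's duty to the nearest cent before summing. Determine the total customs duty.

Line 1 (T-617, Ravland, 3,157 kg, €715,786.61):
Base rate for T-617 is 3% + €1.02/kg.
Origin Ravland qualifies under the Eriesta–Ravland agreement and T-617 is covered: preferential rate Free applies instead.
The additional-duty order on T-617 targets Fenesta, not Ravland; it does not apply.
Duty = €715,786.61 × 0% = €0.00.
Line 2 (D-356, Fenesta, 1,061 m², €256,369.43):
Base rate for D-356 is 26%.
D-356 has an FTA preferential rate, but origin Fenesta is not Ravland; base rate stands.
Additional duty on D-356 from Fenesta: +15.6%. Applied ad valorem rate: 26% + 15.6% = 41.6%.
Duty = €256,369.43 × 41.6% = €106,649.68.
Total = €0.00 + €106,649.68 = €106,649.68.

€106,649.68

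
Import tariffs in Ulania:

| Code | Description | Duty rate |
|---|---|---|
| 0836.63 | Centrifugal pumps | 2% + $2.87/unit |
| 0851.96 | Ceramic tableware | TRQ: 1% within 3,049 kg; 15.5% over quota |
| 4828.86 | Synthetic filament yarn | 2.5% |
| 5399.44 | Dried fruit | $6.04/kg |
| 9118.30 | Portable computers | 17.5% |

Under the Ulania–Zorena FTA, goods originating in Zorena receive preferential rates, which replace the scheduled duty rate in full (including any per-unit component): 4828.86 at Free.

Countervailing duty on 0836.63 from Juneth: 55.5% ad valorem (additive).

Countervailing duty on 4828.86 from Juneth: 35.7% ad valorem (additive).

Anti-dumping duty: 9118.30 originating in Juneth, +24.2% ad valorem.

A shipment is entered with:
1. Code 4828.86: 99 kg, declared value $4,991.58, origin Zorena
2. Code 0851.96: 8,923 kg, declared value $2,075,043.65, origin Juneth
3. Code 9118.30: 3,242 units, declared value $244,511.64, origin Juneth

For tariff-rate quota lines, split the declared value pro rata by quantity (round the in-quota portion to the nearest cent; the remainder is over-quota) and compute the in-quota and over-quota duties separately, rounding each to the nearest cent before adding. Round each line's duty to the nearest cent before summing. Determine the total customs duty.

$320,781.60

Line 1 (4828.86, Zorena, 99 kg, $4,991.58):
Base rate for 4828.86 is 2.5%.
Origin Zorena qualifies under the Ulania–Zorena agreement and 4828.86 is covered: preferential rate Free applies instead.
The additional-duty order on 4828.86 targets Juneth, not Zorena; it does not apply.
Duty = $4,991.58 × 0% = $0.00.
Line 2 (0851.96, Juneth, 8,923 kg, $2,075,043.65):
Code 0851.96 is under a tariff-rate quota (threshold 3,049 kg). In-quota: 3,049 kg at 1%; over-quota: 5,874 kg at 15.5%.
Pro-rata value split: in-quota = $2,075,043.65 × 3,049/8,923 = $709,044.95; over-quota = $2,075,043.65 − $709,044.95 = $1,365,998.70.
In-quota duty = $709,044.95 × 1% = $7,090.45. Over-quota duty = $1,365,998.70 × 15.5% = $211,729.80.
Line duty = $7,090.45 + $211,729.80 = $218,820.25.
Line 3 (9118.30, Juneth, 3,242 units, $244,511.64):
Base rate for 9118.30 is 17.5%.
Additional duty on 9118.30 from Juneth: +24.2%. Applied ad valorem rate: 17.5% + 24.2% = 41.7%.
Duty = $244,511.64 × 41.7% = $101,961.35.
Total = $0.00 + $218,820.25 + $101,961.35 = $320,781.60.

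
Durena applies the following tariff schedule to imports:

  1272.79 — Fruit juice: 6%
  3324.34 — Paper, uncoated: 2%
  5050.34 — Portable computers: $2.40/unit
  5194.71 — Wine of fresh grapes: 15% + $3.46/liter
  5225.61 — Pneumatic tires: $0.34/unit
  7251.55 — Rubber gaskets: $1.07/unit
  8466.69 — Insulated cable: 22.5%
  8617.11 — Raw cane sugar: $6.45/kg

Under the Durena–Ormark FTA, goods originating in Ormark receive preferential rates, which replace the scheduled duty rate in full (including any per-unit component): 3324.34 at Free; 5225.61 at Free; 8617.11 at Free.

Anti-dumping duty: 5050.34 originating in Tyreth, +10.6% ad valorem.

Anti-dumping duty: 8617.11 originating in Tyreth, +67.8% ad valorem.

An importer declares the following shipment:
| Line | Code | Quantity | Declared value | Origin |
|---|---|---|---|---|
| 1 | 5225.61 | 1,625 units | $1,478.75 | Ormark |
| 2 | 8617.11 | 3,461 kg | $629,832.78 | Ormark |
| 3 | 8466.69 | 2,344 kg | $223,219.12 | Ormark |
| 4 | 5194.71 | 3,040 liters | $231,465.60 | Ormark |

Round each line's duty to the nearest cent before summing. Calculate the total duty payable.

Line 1 (5225.61, Ormark, 1,625 units, $1,478.75):
Base rate for 5225.61 is $0.34/unit.
Origin Ormark qualifies under the Durena–Ormark agreement and 5225.61 is covered: preferential rate Free applies instead.
Duty = $1,478.75 × 0% = $0.00.
Line 2 (8617.11, Ormark, 3,461 kg, $629,832.78):
Base rate for 8617.11 is $6.45/kg.
Origin Ormark qualifies under the Durena–Ormark agreement and 8617.11 is covered: preferential rate Free applies instead.
The additional-duty order on 8617.11 targets Tyreth, not Ormark; it does not apply.
Duty = $629,832.78 × 0% = $0.00.
Line 3 (8466.69, Ormark, 2,344 kg, $223,219.12):
Base rate for 8466.69 is 22.5%.
Origin Ormark is the FTA partner but 8466.69 is not on the preference list; base rate stands.
Duty = $223,219.12 × 22.5% = $50,224.30.
Line 4 (5194.71, Ormark, 3,040 liters, $231,465.60):
Base rate for 5194.71 is 15% + $3.46/liter.
Origin Ormark is the FTA partner but 5194.71 is not on the preference list; base rate stands.
Duty = $231,465.60 × 15% + 3,040 × $3.46 = $45,238.24.
Total = $0.00 + $0.00 + $50,224.30 + $45,238.24 = $95,462.54.

$95,462.54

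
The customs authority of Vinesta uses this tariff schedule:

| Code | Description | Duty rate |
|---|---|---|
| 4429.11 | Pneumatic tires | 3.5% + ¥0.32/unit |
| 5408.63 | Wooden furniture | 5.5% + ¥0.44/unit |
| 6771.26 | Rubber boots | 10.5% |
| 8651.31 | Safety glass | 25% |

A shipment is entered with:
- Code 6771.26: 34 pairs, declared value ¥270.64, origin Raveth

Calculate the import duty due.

¥28.42

Line 1 (6771.26, Raveth, 34 pairs, ¥270.64):
Base rate for 6771.26 is 10.5%.
Duty = ¥270.64 × 10.5% = ¥28.42.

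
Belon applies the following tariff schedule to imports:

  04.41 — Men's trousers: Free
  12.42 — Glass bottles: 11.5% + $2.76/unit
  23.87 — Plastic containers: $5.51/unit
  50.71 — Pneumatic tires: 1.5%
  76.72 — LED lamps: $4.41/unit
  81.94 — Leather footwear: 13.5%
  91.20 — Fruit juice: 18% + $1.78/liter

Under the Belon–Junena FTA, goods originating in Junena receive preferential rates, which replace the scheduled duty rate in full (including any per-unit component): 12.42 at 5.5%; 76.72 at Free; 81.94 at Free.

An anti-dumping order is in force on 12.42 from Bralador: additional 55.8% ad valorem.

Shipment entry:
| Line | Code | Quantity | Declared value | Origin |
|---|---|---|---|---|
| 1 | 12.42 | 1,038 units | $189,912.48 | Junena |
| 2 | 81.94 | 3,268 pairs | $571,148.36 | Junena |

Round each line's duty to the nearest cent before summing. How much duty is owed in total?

Line 1 (12.42, Junena, 1,038 units, $189,912.48):
Base rate for 12.42 is 11.5% + $2.76/unit.
Origin Junena qualifies under the Belon–Junena agreement and 12.42 is covered: preferential rate 5.5% applies instead.
The additional-duty order on 12.42 targets Bralador, not Junena; it does not apply.
Duty = $189,912.48 × 5.5% = $10,445.19.
Line 2 (81.94, Junena, 3,268 pairs, $571,148.36):
Base rate for 81.94 is 13.5%.
Origin Junena qualifies under the Belon–Junena agreement and 81.94 is covered: preferential rate Free applies instead.
Duty = $571,148.36 × 0% = $0.00.
Total = $10,445.19 + $0.00 = $10,445.19.

$10,445.19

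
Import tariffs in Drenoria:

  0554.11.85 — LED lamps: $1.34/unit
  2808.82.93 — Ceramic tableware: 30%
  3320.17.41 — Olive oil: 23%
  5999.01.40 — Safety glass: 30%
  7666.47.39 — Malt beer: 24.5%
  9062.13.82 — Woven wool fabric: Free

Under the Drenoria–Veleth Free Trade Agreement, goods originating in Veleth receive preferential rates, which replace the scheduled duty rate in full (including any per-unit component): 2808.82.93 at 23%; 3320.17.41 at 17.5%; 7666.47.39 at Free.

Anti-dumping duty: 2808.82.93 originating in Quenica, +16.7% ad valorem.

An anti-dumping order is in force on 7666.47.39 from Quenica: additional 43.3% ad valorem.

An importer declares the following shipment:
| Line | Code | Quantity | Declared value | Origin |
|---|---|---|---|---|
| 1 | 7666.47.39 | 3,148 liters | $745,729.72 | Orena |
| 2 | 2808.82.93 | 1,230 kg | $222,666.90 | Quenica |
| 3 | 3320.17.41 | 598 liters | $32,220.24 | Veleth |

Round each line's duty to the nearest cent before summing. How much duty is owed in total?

Line 1 (7666.47.39, Orena, 3,148 liters, $745,729.72):
Base rate for 7666.47.39 is 24.5%.
7666.47.39 has an FTA preferential rate, but origin Orena is not Veleth; base rate stands.
The additional-duty order on 7666.47.39 targets Quenica, not Orena; it does not apply.
Duty = $745,729.72 × 24.5% = $182,703.78.
Line 2 (2808.82.93, Quenica, 1,230 kg, $222,666.90):
Base rate for 2808.82.93 is 30%.
2808.82.93 has an FTA preferential rate, but origin Quenica is not Veleth; base rate stands.
Additional duty on 2808.82.93 from Quenica: +16.7%. Applied ad valorem rate: 30% + 16.7% = 46.7%.
Duty = $222,666.90 × 46.7% = $103,985.44.
Line 3 (3320.17.41, Veleth, 598 liters, $32,220.24):
Base rate for 3320.17.41 is 23%.
Origin Veleth qualifies under the Drenoria–Veleth agreement and 3320.17.41 is covered: preferential rate 17.5% applies instead.
Duty = $32,220.24 × 17.5% = $5,638.54.
Total = $182,703.78 + $103,985.44 + $5,638.54 = $292,327.76.

$292,327.76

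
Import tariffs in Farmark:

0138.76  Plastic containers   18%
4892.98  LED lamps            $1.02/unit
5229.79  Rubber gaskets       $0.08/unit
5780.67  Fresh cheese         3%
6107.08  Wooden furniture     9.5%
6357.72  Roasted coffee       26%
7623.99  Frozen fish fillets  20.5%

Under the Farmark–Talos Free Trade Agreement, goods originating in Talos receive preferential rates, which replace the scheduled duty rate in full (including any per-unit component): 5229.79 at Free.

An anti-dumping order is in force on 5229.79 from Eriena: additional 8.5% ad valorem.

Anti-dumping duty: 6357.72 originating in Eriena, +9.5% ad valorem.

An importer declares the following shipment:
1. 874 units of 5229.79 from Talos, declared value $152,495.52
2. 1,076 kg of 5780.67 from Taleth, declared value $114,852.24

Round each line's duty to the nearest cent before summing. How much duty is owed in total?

$3,445.57

Line 1 (5229.79, Talos, 874 units, $152,495.52):
Base rate for 5229.79 is $0.08/unit.
Origin Talos qualifies under the Farmark–Talos agreement and 5229.79 is covered: preferential rate Free applies instead.
The additional-duty order on 5229.79 targets Eriena, not Talos; it does not apply.
Duty = $152,495.52 × 0% = $0.00.
Line 2 (5780.67, Taleth, 1,076 kg, $114,852.24):
Base rate for 5780.67 is 3%.
Duty = $114,852.24 × 3% = $3,445.57.
Total = $0.00 + $3,445.57 = $3,445.57.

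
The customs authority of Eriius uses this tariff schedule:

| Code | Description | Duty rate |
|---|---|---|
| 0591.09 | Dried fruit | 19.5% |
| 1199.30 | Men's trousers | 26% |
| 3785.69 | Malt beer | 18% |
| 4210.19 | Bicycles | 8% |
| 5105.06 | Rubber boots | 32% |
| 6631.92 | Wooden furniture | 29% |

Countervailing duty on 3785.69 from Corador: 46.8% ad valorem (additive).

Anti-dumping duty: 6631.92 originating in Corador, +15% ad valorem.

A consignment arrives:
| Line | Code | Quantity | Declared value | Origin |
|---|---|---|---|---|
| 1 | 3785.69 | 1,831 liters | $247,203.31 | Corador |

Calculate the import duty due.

Line 1 (3785.69, Corador, 1,831 liters, $247,203.31):
Base rate for 3785.69 is 18%.
Additional duty on 3785.69 from Corador: +46.8%. Applied ad valorem rate: 18% + 46.8% = 64.8%.
Duty = $247,203.31 × 64.8% = $160,187.74.

$160,187.74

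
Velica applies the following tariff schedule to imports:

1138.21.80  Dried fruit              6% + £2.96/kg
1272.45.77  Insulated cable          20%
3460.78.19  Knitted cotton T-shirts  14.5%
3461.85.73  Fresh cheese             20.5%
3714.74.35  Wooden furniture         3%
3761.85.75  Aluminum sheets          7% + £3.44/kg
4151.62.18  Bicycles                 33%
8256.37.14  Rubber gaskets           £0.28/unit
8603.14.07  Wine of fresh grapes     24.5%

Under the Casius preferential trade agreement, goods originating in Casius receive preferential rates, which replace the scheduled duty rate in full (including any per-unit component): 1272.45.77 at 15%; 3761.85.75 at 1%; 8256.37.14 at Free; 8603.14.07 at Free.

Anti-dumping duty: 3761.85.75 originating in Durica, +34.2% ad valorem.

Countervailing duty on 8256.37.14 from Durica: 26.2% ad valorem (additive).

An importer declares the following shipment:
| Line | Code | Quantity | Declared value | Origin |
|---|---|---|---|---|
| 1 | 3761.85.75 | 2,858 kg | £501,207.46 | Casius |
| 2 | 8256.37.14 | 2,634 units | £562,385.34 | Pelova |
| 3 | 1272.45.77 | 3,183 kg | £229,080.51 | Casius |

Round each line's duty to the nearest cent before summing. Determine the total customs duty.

£40,111.67

Line 1 (3761.85.75, Casius, 2,858 kg, £501,207.46):
Base rate for 3761.85.75 is 7% + £3.44/kg.
Origin Casius qualifies under the Velica–Casius agreement and 3761.85.75 is covered: preferential rate 1% applies instead.
The additional-duty order on 3761.85.75 targets Durica, not Casius; it does not apply.
Duty = £501,207.46 × 1% = £5,012.07.
Line 2 (8256.37.14, Pelova, 2,634 units, £562,385.34):
Base rate for 8256.37.14 is £0.28/unit.
8256.37.14 has an FTA preferential rate, but origin Pelova is not Casius; base rate stands.
The additional-duty order on 8256.37.14 targets Durica, not Pelova; it does not apply.
Duty = 2,634 × £0.28 = £737.52.
Line 3 (1272.45.77, Casius, 3,183 kg, £229,080.51):
Base rate for 1272.45.77 is 20%.
Origin Casius qualifies under the Velica–Casius agreement and 1272.45.77 is covered: preferential rate 15% applies instead.
Duty = £229,080.51 × 15% = £34,362.08.
Total = £5,012.07 + £737.52 + £34,362.08 = £40,111.67.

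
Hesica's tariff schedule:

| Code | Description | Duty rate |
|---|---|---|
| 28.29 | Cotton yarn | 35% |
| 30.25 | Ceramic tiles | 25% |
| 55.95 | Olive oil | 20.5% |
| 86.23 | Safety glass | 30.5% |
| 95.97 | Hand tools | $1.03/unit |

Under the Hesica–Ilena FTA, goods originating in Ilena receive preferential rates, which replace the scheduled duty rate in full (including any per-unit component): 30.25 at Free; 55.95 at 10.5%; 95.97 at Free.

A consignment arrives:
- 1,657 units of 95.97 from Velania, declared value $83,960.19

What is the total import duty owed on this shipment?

$1,706.71

Line 1 (95.97, Velania, 1,657 units, $83,960.19):
Base rate for 95.97 is $1.03/unit.
95.97 has an FTA preferential rate, but origin Velania is not Ilena; base rate stands.
Duty = 1,657 × $1.03 = $1,706.71.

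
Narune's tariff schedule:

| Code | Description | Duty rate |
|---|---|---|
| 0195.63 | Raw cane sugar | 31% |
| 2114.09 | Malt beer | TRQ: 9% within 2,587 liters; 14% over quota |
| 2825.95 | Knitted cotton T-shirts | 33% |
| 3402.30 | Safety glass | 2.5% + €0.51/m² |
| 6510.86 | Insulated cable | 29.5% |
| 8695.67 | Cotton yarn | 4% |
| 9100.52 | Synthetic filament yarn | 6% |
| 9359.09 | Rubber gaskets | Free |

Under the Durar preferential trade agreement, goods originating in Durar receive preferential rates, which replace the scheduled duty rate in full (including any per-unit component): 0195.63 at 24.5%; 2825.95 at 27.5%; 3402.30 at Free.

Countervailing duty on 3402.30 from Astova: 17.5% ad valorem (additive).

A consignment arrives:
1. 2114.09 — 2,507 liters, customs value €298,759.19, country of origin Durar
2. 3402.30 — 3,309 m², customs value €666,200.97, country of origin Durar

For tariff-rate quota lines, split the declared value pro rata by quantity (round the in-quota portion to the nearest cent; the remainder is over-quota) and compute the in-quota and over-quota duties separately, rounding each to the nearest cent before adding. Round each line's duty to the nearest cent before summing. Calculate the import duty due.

€26,888.33

Line 1 (2114.09, Durar, 2,507 liters, €298,759.19):
Code 2114.09 is under a tariff-rate quota (threshold 2,587 liters). Quantity 2,507 liters is within the quota, so the in-quota rate 9% applies to the full value.
Duty = €298,759.19 × 9% = €26,888.33.
Line 2 (3402.30, Durar, 3,309 m², €666,200.97):
Base rate for 3402.30 is 2.5% + €0.51/m².
Origin Durar qualifies under the Narune–Durar agreement and 3402.30 is covered: preferential rate Free applies instead.
The additional-duty order on 3402.30 targets Astova, not Durar; it does not apply.
Duty = €666,200.97 × 0% = €0.00.
Total = €26,888.33 + €0.00 = €26,888.33.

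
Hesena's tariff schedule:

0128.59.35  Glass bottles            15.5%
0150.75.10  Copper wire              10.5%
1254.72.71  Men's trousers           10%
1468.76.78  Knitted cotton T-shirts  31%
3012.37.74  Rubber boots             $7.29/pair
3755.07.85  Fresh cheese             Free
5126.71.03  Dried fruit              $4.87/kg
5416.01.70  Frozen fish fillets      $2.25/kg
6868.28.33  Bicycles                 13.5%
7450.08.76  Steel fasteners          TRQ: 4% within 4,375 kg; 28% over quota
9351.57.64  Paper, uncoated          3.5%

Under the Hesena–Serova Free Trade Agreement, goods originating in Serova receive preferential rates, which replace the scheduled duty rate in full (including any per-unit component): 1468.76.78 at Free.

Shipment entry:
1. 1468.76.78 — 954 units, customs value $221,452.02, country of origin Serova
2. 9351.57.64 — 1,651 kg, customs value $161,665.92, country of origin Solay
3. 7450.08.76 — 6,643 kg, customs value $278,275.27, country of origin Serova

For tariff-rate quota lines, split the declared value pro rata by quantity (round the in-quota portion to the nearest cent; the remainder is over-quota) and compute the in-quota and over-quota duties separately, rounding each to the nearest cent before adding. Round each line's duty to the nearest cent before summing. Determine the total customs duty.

Line 1 (1468.76.78, Serova, 954 units, $221,452.02):
Base rate for 1468.76.78 is 31%.
Origin Serova qualifies under the Hesena–Serova agreement and 1468.76.78 is covered: preferential rate Free applies instead.
Duty = $221,452.02 × 0% = $0.00.
Line 2 (9351.57.64, Solay, 1,651 kg, $161,665.92):
Base rate for 9351.57.64 is 3.5%.
Duty = $161,665.92 × 3.5% = $5,658.31.
Line 3 (7450.08.76, Serova, 6,643 kg, $278,275.27):
Code 7450.08.76 is under a tariff-rate quota (threshold 4,375 kg). In-quota: 4,375 kg at 4%; over-quota: 2,268 kg at 28%.
Pro-rata value split: in-quota = $278,275.27 × 4,375/6,643 = $183,268.75; over-quota = $278,275.27 − $183,268.75 = $95,006.52.
In-quota duty = $183,268.75 × 4% = $7,330.75. Over-quota duty = $95,006.52 × 28% = $26,601.83.
Line duty = $7,330.75 + $26,601.83 = $33,932.58.
Total = $0.00 + $5,658.31 + $33,932.58 = $39,590.89.

$39,590.89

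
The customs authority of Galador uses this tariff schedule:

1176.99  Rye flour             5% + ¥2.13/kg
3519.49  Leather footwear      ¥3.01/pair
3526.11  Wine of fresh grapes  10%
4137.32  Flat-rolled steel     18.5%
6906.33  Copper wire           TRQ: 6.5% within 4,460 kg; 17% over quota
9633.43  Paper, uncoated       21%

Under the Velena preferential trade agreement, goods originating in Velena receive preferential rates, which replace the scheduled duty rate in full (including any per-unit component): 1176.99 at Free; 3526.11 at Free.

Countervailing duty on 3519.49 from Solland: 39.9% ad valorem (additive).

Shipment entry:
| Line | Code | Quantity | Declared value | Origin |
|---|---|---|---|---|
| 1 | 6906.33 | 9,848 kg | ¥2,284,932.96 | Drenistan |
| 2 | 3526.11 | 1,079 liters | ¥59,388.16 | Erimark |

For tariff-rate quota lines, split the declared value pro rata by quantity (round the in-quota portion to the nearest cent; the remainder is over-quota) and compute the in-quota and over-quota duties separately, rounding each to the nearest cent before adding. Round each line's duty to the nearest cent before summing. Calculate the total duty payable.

Line 1 (6906.33, Drenistan, 9,848 kg, ¥2,284,932.96):
Code 6906.33 is under a tariff-rate quota (threshold 4,460 kg). In-quota: 4,460 kg at 6.5%; over-quota: 5,388 kg at 17%.
Pro-rata value split: in-quota = ¥2,284,932.96 × 4,460/9,848 = ¥1,034,809.20; over-quota = ¥2,284,932.96 − ¥1,034,809.20 = ¥1,250,123.76.
In-quota duty = ¥1,034,809.20 × 6.5% = ¥67,262.60. Over-quota duty = ¥1,250,123.76 × 17% = ¥212,521.04.
Line duty = ¥67,262.60 + ¥212,521.04 = ¥279,783.64.
Line 2 (3526.11, Erimark, 1,079 liters, ¥59,388.16):
Base rate for 3526.11 is 10%.
3526.11 has an FTA preferential rate, but origin Erimark is not Velena; base rate stands.
Duty = ¥59,388.16 × 10% = ¥5,938.82.
Total = ¥279,783.64 + ¥5,938.82 = ¥285,722.46.

¥285,722.46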